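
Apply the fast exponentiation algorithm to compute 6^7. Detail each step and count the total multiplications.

Computing 6^7 by squaring (build up from 6^1; each line after the first costs one multiplication):

6^1 = 6
6^2 = (6^1)^2 = 6^2 = 36
6^3 = 6 * 6^2 = 6 * 36 = 216
6^6 = (6^3)^2 = 216^2 = 46656
6^7 = 6 * 6^6 = 6 * 46656 = 279936

Result: 279936
Multiplications needed: 4 (4 lines after 6^1)

6^7 = 279936. Using exponentiation by squaring, this requires 4 multiplications. The key idea: if the exponent is even, square the half-power; if odd, multiply by the base once.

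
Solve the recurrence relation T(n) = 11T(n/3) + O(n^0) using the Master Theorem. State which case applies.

Master Theorem for T(n) = 11T(n/3) + O(n^0):

a = 11, b = 3, c = 0
log_b(a) = log_3(11) = 2.1827

Case 1: c = 0 < log_3(11) = 2.1827
T(n) = O(n^(log_3 11))

For T(n) = 11T(n/3) + O(n^0): log_3(11) = 2.1827. This is Case 1 of the Master Theorem (c < log_b(a), work dominated by leaves), giving O(n^(log_3 11)).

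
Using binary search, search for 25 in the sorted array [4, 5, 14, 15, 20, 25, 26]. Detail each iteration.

Binary search for 25 in [4, 5, 14, 15, 20, 25, 26]:

lo=0, hi=6, mid=3, arr[mid]=15 -> 15 < 25, search right half
lo=4, hi=6, mid=5, arr[mid]=25 -> Found target at index 5!

Binary search finds 25 at index 5 after 2 comparisons. The search repeatedly halves the search space by comparing with the middle element.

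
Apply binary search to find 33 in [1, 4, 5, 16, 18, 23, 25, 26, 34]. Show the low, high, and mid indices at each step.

Binary search for 33 in [1, 4, 5, 16, 18, 23, 25, 26, 34]:

lo=0, hi=8, mid=4, arr[mid]=18 -> 18 < 33, search right half
lo=5, hi=8, mid=6, arr[mid]=25 -> 25 < 33, search right half
lo=7, hi=8, mid=7, arr[mid]=26 -> 26 < 33, search right half
lo=8, hi=8, mid=8, arr[mid]=34 -> 34 > 33, search left half
lo=8 > hi=7, target 33 not found

Binary search determines that 33 is not in the array after 4 comparisons. The search space was exhausted without finding the target.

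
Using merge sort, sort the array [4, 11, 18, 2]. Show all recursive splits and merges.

Merge sort trace:

Split: [4, 11, 18, 2] -> [4, 11] and [18, 2]
  Split: [4, 11] -> [4] and [11]
  Merge: [4] + [11] -> [4, 11]
  Split: [18, 2] -> [18] and [2]
  Merge: [18] + [2] -> [2, 18]
Merge: [4, 11] + [2, 18] -> [2, 4, 11, 18]

Final sorted array: [2, 4, 11, 18]

The merge sort proceeds by recursively splitting the array and merging sorted halves.
After all merges, the sorted array is [2, 4, 11, 18].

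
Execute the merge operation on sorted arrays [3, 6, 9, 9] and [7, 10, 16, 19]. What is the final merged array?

Merging process:

Compare 3 vs 7: take 3 from left. Merged: [3]
Compare 6 vs 7: take 6 from left. Merged: [3, 6]
Compare 9 vs 7: take 7 from right. Merged: [3, 6, 7]
Compare 9 vs 10: take 9 from left. Merged: [3, 6, 7, 9]
Compare 9 vs 10: take 9 from left. Merged: [3, 6, 7, 9, 9]
Append remaining from right: [10, 16, 19]. Merged: [3, 6, 7, 9, 9, 10, 16, 19]

Final merged array: [3, 6, 7, 9, 9, 10, 16, 19]
Total comparisons: 5

The merged array is [3, 6, 7, 9, 9, 10, 16, 19], requiring 5 comparisons. The merge step runs in O(n) time where n is the total number of elements.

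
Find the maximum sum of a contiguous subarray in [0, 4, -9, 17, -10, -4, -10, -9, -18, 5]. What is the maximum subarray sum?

Using Kadane's algorithm on [0, 4, -9, 17, -10, -4, -10, -9, -18, 5]:

Scanning through the array:
Position 1 (value 4): max_ending_here = 4, max_so_far = 4
Position 2 (value -9): max_ending_here = -5, max_so_far = 4
Position 3 (value 17): max_ending_here = 17, max_so_far = 17
Position 4 (value -10): max_ending_here = 7, max_so_far = 17
Position 5 (value -4): max_ending_here = 3, max_so_far = 17
Position 6 (value -10): max_ending_here = -7, max_so_far = 17
Position 7 (value -9): max_ending_here = -9, max_so_far = 17
Position 8 (value -18): max_ending_here = -18, max_so_far = 17
Position 9 (value 5): max_ending_here = 5, max_so_far = 17

Maximum subarray: [17]
Maximum sum: 17

The maximum subarray is [17] with sum 17. This subarray runs from index 3 to index 3.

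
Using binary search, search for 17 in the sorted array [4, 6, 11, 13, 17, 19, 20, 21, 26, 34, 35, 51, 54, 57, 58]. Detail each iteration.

Binary search for 17 in [4, 6, 11, 13, 17, 19, 20, 21, 26, 34, 35, 51, 54, 57, 58]:

lo=0, hi=14, mid=7, arr[mid]=21 -> 21 > 17, search left half
lo=0, hi=6, mid=3, arr[mid]=13 -> 13 < 17, search right half
lo=4, hi=6, mid=5, arr[mid]=19 -> 19 > 17, search left half
lo=4, hi=4, mid=4, arr[mid]=17 -> Found target at index 4!

Binary search finds 17 at index 4 after 4 comparisons. The search repeatedly halves the search space by comparing with the middle element.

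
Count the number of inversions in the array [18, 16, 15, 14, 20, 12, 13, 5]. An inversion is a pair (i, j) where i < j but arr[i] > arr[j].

Finding inversions in [18, 16, 15, 14, 20, 12, 13, 5]:

(0, 1): arr[0]=18 > arr[1]=16
(0, 2): arr[0]=18 > arr[2]=15
(0, 3): arr[0]=18 > arr[3]=14
(0, 5): arr[0]=18 > arr[5]=12
(0, 6): arr[0]=18 > arr[6]=13
(0, 7): arr[0]=18 > arr[7]=5
(1, 2): arr[1]=16 > arr[2]=15
(1, 3): arr[1]=16 > arr[3]=14
(1, 5): arr[1]=16 > arr[5]=12
(1, 6): arr[1]=16 > arr[6]=13
(1, 7): arr[1]=16 > arr[7]=5
(2, 3): arr[2]=15 > arr[3]=14
(2, 5): arr[2]=15 > arr[5]=12
(2, 6): arr[2]=15 > arr[6]=13
(2, 7): arr[2]=15 > arr[7]=5
(3, 5): arr[3]=14 > arr[5]=12
(3, 6): arr[3]=14 > arr[6]=13
(3, 7): arr[3]=14 > arr[7]=5
(4, 5): arr[4]=20 > arr[5]=12
(4, 6): arr[4]=20 > arr[6]=13
(4, 7): arr[4]=20 > arr[7]=5
(5, 7): arr[5]=12 > arr[7]=5
(6, 7): arr[6]=13 > arr[7]=5

Total inversions: 23

The array has 23 inversion(s): (0,1), (0,2), (0,3), (0,5), (0,6), (0,7), (1,2), (1,3), (1,5), (1,6), (1,7), (2,3), (2,5), (2,6), (2,7), (3,5), (3,6), (3,7), (4,5), (4,6), (4,7), (5,7), (6,7). Each pair (i,j) satisfies i < j and arr[i] > arr[j].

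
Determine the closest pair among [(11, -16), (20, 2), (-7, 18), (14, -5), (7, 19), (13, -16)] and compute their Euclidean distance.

Computing all pairwise distances among 6 points:

d((11, -16), (20, 2)) = 20.1246
d((11, -16), (-7, 18)) = 38.4708
d((11, -16), (14, -5)) = 11.4018
d((11, -16), (7, 19)) = 35.2278
d((11, -16), (13, -16)) = 2.0 <-- minimum
d((20, 2), (-7, 18)) = 31.3847
d((20, 2), (14, -5)) = 9.2195
d((20, 2), (7, 19)) = 21.4009
d((20, 2), (13, -16)) = 19.3132
d((-7, 18), (14, -5)) = 31.1448
d((-7, 18), (7, 19)) = 14.0357
d((-7, 18), (13, -16)) = 39.4462
d((14, -5), (7, 19)) = 25.0
d((14, -5), (13, -16)) = 11.0454
d((7, 19), (13, -16)) = 35.5106

Closest pair: (11, -16) and (13, -16) with distance 2.0

The closest pair is (11, -16) and (13, -16) with Euclidean distance 2.0. For 6 points, brute-force pairwise comparison is shown above. For large n, the divide-and-conquer algorithm (sort by x, recurse on halves, check the dividing strip) achieves O(n log n).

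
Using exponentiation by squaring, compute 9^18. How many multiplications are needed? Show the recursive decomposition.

Computing 9^18 by squaring (build up from 9^1; each line after the first costs one multiplication):

9^1 = 9
9^2 = (9^1)^2 = 9^2 = 81
9^4 = (9^2)^2 = 81^2 = 6561
9^8 = (9^4)^2 = 6561^2 = 43046721
9^9 = 9 * 9^8 = 9 * 43046721 = 387420489
9^18 = (9^9)^2 = 387420489^2 = 150094635296999121

Result: 150094635296999121
Multiplications needed: 5 (5 lines after 9^1)

9^18 = 150094635296999121. Using exponentiation by squaring, this requires 5 multiplications. The key idea: if the exponent is even, square the half-power; if odd, multiply by the base once.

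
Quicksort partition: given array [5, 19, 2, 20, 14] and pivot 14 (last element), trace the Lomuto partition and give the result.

Lomuto partition with pivot = 14:

Initial array: [5, 19, 2, 20, 14]

arr[0]=5 <= 14: swap with position 0, array becomes [5, 19, 2, 20, 14]
arr[1]=19 > 14: no swap
arr[2]=2 <= 14: swap with position 1, array becomes [5, 2, 19, 20, 14]
arr[3]=20 > 14: no swap

Place pivot at position 2: [5, 2, 14, 20, 19]
Pivot position: 2

After partitioning with pivot 14, the array becomes [5, 2, 14, 20, 19]. The pivot is placed at index 2. All elements to the left of the pivot are <= 14, and all elements to the right are > 14.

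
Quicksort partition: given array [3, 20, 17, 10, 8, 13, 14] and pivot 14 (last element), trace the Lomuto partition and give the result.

Lomuto partition with pivot = 14:

Initial array: [3, 20, 17, 10, 8, 13, 14]

arr[0]=3 <= 14: swap with position 0, array becomes [3, 20, 17, 10, 8, 13, 14]
arr[1]=20 > 14: no swap
arr[2]=17 > 14: no swap
arr[3]=10 <= 14: swap with position 1, array becomes [3, 10, 17, 20, 8, 13, 14]
arr[4]=8 <= 14: swap with position 2, array becomes [3, 10, 8, 20, 17, 13, 14]
arr[5]=13 <= 14: swap with position 3, array becomes [3, 10, 8, 13, 17, 20, 14]

Place pivot at position 4: [3, 10, 8, 13, 14, 20, 17]
Pivot position: 4

After partitioning with pivot 14, the array becomes [3, 10, 8, 13, 14, 20, 17]. The pivot is placed at index 4. All elements to the left of the pivot are <= 14, and all elements to the right are > 14.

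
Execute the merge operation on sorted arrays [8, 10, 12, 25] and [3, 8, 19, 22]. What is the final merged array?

Merging process:

Compare 8 vs 3: take 3 from right. Merged: [3]
Compare 8 vs 8: take 8 from left. Merged: [3, 8]
Compare 10 vs 8: take 8 from right. Merged: [3, 8, 8]
Compare 10 vs 19: take 10 from left. Merged: [3, 8, 8, 10]
Compare 12 vs 19: take 12 from left. Merged: [3, 8, 8, 10, 12]
Compare 25 vs 19: take 19 from right. Merged: [3, 8, 8, 10, 12, 19]
Compare 25 vs 22: take 22 from right. Merged: [3, 8, 8, 10, 12, 19, 22]
Append remaining from left: [25]. Merged: [3, 8, 8, 10, 12, 19, 22, 25]

Final merged array: [3, 8, 8, 10, 12, 19, 22, 25]
Total comparisons: 7

The merged array is [3, 8, 8, 10, 12, 19, 22, 25], requiring 7 comparisons. The merge step runs in O(n) time where n is the total number of elements.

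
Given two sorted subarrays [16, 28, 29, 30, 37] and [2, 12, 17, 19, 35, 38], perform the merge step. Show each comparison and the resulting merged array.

Merging process:

Compare 16 vs 2: take 2 from right. Merged: [2]
Compare 16 vs 12: take 12 from right. Merged: [2, 12]
Compare 16 vs 17: take 16 from left. Merged: [2, 12, 16]
Compare 28 vs 17: take 17 from right. Merged: [2, 12, 16, 17]
Compare 28 vs 19: take 19 from right. Merged: [2, 12, 16, 17, 19]
Compare 28 vs 35: take 28 from left. Merged: [2, 12, 16, 17, 19, 28]
Compare 29 vs 35: take 29 from left. Merged: [2, 12, 16, 17, 19, 28, 29]
Compare 30 vs 35: take 30 from left. Merged: [2, 12, 16, 17, 19, 28, 29, 30]
Compare 37 vs 35: take 35 from right. Merged: [2, 12, 16, 17, 19, 28, 29, 30, 35]
Compare 37 vs 38: take 37 from left. Merged: [2, 12, 16, 17, 19, 28, 29, 30, 35, 37]
Append remaining from right: [38]. Merged: [2, 12, 16, 17, 19, 28, 29, 30, 35, 37, 38]

Final merged array: [2, 12, 16, 17, 19, 28, 29, 30, 35, 37, 38]
Total comparisons: 10

The merged array is [2, 12, 16, 17, 19, 28, 29, 30, 35, 37, 38], requiring 10 comparisons. The merge step runs in O(n) time where n is the total number of elements.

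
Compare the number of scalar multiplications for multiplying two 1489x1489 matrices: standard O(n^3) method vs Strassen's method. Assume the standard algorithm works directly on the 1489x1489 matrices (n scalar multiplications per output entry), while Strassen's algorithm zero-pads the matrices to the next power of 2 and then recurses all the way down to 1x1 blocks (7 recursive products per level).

Matrix multiplication for 1489x1489 matrices:

Strassen's algorithm requires power-of-2 dimensions. Pad 1489x1489 to 2048x2048 (next power of 2).

Standard algorithm: 1489^3 = 3301293169 multiplications
Strassen's algorithm: 7^(log2(2048)) = 7^11 = 1977326743 multiplications
Savings: 3301293169 - 1977326743 = 1323966426 multiplications

Standard: 3301293169 multiplications (1489^3). Strassen: 1977326743 multiplications (7^11, after padding to 2048x2048). Strassen reduces 8 recursive multiplications to 7 at each level.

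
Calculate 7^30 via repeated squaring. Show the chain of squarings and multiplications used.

Computing 7^30 by squaring (build up from 7^1; each line after the first costs one multiplication):

7^1 = 7
7^2 = (7^1)^2 = 7^2 = 49
7^3 = 7 * 7^2 = 7 * 49 = 343
7^6 = (7^3)^2 = 343^2 = 117649
7^7 = 7 * 7^6 = 7 * 117649 = 823543
7^14 = (7^7)^2 = 823543^2 = 678223072849
7^15 = 7 * 7^14 = 7 * 678223072849 = 4747561509943
7^30 = (7^15)^2 = 4747561509943^2 = 22539340290692258087863249

Result: 22539340290692258087863249
Multiplications needed: 7 (7 lines after 7^1)

7^30 = 22539340290692258087863249. Using exponentiation by squaring, this requires 7 multiplications. The key idea: if the exponent is even, square the half-power; if odd, multiply by the base once.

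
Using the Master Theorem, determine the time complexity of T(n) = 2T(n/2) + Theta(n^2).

Master Theorem for T(n) = 2T(n/2) + O(n^2):

a = 2, b = 2, c = 2
log_b(a) = log_2(2) = 1.0000

Case 3: c = 2 > log_2(2) = 1.0000
T(n) = O(n^2) = O(n^2)

For T(n) = 2T(n/2) + O(n^2): log_2(2) = 1.0000. This is Case 3 of the Master Theorem (c > log_b(a), work dominated by root), giving O(n^2).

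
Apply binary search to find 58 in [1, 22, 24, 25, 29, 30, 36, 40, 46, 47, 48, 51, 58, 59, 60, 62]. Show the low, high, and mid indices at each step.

Binary search for 58 in [1, 22, 24, 25, 29, 30, 36, 40, 46, 47, 48, 51, 58, 59, 60, 62]:

lo=0, hi=15, mid=7, arr[mid]=40 -> 40 < 58, search right half
lo=8, hi=15, mid=11, arr[mid]=51 -> 51 < 58, search right half
lo=12, hi=15, mid=13, arr[mid]=59 -> 59 > 58, search left half
lo=12, hi=12, mid=12, arr[mid]=58 -> Found target at index 12!

Binary search finds 58 at index 12 after 4 comparisons. The search repeatedly halves the search space by comparing with the middle element.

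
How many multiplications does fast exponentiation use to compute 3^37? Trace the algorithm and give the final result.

Computing 3^37 by squaring (build up from 3^1; each line after the first costs one multiplication):

3^1 = 3
3^2 = (3^1)^2 = 3^2 = 9
3^4 = (3^2)^2 = 9^2 = 81
3^8 = (3^4)^2 = 81^2 = 6561
3^9 = 3 * 3^8 = 3 * 6561 = 19683
3^18 = (3^9)^2 = 19683^2 = 387420489
3^36 = (3^18)^2 = 387420489^2 = 150094635296999121
3^37 = 3 * 3^36 = 3 * 150094635296999121 = 450283905890997363

Result: 450283905890997363
Multiplications needed: 7 (7 lines after 3^1)

3^37 = 450283905890997363. Using exponentiation by squaring, this requires 7 multiplications. The key idea: if the exponent is even, square the half-power; if odd, multiply by the base once.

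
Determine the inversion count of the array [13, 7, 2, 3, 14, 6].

Finding inversions in [13, 7, 2, 3, 14, 6]:

(0, 1): arr[0]=13 > arr[1]=7
(0, 2): arr[0]=13 > arr[2]=2
(0, 3): arr[0]=13 > arr[3]=3
(0, 5): arr[0]=13 > arr[5]=6
(1, 2): arr[1]=7 > arr[2]=2
(1, 3): arr[1]=7 > arr[3]=3
(1, 5): arr[1]=7 > arr[5]=6
(4, 5): arr[4]=14 > arr[5]=6

Total inversions: 8

The array has 8 inversion(s): (0,1), (0,2), (0,3), (0,5), (1,2), (1,3), (1,5), (4,5). Each pair (i,j) satisfies i < j and arr[i] > arr[j].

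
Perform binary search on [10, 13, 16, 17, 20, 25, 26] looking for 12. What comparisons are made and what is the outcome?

Binary search for 12 in [10, 13, 16, 17, 20, 25, 26]:

lo=0, hi=6, mid=3, arr[mid]=17 -> 17 > 12, search left half
lo=0, hi=2, mid=1, arr[mid]=13 -> 13 > 12, search left half
lo=0, hi=0, mid=0, arr[mid]=10 -> 10 < 12, search right half
lo=1 > hi=0, target 12 not found

Binary search determines that 12 is not in the array after 3 comparisons. The search space was exhausted without finding the target.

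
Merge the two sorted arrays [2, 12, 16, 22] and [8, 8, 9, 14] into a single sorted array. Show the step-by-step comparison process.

Merging process:

Compare 2 vs 8: take 2 from left. Merged: [2]
Compare 12 vs 8: take 8 from right. Merged: [2, 8]
Compare 12 vs 8: take 8 from right. Merged: [2, 8, 8]
Compare 12 vs 9: take 9 from right. Merged: [2, 8, 8, 9]
Compare 12 vs 14: take 12 from left. Merged: [2, 8, 8, 9, 12]
Compare 16 vs 14: take 14 from right. Merged: [2, 8, 8, 9, 12, 14]
Append remaining from left: [16, 22]. Merged: [2, 8, 8, 9, 12, 14, 16, 22]

Final merged array: [2, 8, 8, 9, 12, 14, 16, 22]
Total comparisons: 6

The merged array is [2, 8, 8, 9, 12, 14, 16, 22], requiring 6 comparisons. The merge step runs in O(n) time where n is the total number of elements.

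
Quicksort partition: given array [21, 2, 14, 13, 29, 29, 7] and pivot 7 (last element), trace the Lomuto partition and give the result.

Lomuto partition with pivot = 7:

Initial array: [21, 2, 14, 13, 29, 29, 7]

arr[0]=21 > 7: no swap
arr[1]=2 <= 7: swap with position 0, array becomes [2, 21, 14, 13, 29, 29, 7]
arr[2]=14 > 7: no swap
arr[3]=13 > 7: no swap
arr[4]=29 > 7: no swap
arr[5]=29 > 7: no swap

Place pivot at position 1: [2, 7, 14, 13, 29, 29, 21]
Pivot position: 1

After partitioning with pivot 7, the array becomes [2, 7, 14, 13, 29, 29, 21]. The pivot is placed at index 1. All elements to the left of the pivot are <= 7, and all elements to the right are > 7.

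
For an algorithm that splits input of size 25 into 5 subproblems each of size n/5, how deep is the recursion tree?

For divide and conquer with division factor 5:

Problem sizes at each level:
Level 0: 25
Level 1: 5
Level 2: 1

The root is level 0 and the size-1 base case is level 2 (the tree spans levels 0 through 2, i.e. 3 levels counting the root), so the depth is the number of divisions: log_5(25) = 2

The recursion tree depth is log_5(25) = 2. At each level, the problem size is divided by 5, so it takes 2 divisions to reduce to a base case of size 1. The algorithm makes 5 recursive calls at each level.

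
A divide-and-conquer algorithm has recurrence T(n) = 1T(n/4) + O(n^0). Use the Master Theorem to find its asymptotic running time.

Master Theorem for T(n) = 1T(n/4) + O(n^0):

a = 1, b = 4, c = 0
log_b(a) = log_4(1) = 0.0000

Case 2: c = 0 = log_4(1) = 0.0000
T(n) = O(n^0 log n) = O(log n)

For T(n) = 1T(n/4) + O(n^0): log_4(1) = 0.0000. This is Case 2 of the Master Theorem (c = log_b(a), equal work at all levels), giving O(log n).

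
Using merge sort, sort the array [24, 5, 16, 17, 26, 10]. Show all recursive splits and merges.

Merge sort trace:

Split: [24, 5, 16, 17, 26, 10] -> [24, 5, 16] and [17, 26, 10]
  Split: [24, 5, 16] -> [24] and [5, 16]
    Split: [5, 16] -> [5] and [16]
    Merge: [5] + [16] -> [5, 16]
  Merge: [24] + [5, 16] -> [5, 16, 24]
  Split: [17, 26, 10] -> [17] and [26, 10]
    Split: [26, 10] -> [26] and [10]
    Merge: [26] + [10] -> [10, 26]
  Merge: [17] + [10, 26] -> [10, 17, 26]
Merge: [5, 16, 24] + [10, 17, 26] -> [5, 10, 16, 17, 24, 26]

Final sorted array: [5, 10, 16, 17, 24, 26]

The merge sort proceeds by recursively splitting the array and merging sorted halves.
After all merges, the sorted array is [5, 10, 16, 17, 24, 26].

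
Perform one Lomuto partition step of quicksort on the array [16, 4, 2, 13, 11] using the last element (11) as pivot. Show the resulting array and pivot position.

Lomuto partition with pivot = 11:

Initial array: [16, 4, 2, 13, 11]

arr[0]=16 > 11: no swap
arr[1]=4 <= 11: swap with position 0, array becomes [4, 16, 2, 13, 11]
arr[2]=2 <= 11: swap with position 1, array becomes [4, 2, 16, 13, 11]
arr[3]=13 > 11: no swap

Place pivot at position 2: [4, 2, 11, 13, 16]
Pivot position: 2

After partitioning with pivot 11, the array becomes [4, 2, 11, 13, 16]. The pivot is placed at index 2. All elements to the left of the pivot are <= 11, and all elements to the right are > 11.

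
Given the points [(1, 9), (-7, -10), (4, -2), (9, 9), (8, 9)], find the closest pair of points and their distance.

Computing all pairwise distances among 5 points:

d((1, 9), (-7, -10)) = 20.6155
d((1, 9), (4, -2)) = 11.4018
d((1, 9), (9, 9)) = 8.0
d((1, 9), (8, 9)) = 7.0
d((-7, -10), (4, -2)) = 13.6015
d((-7, -10), (9, 9)) = 24.8395
d((-7, -10), (8, 9)) = 24.2074
d((4, -2), (9, 9)) = 12.083
d((4, -2), (8, 9)) = 11.7047
d((9, 9), (8, 9)) = 1.0 <-- minimum

Closest pair: (9, 9) and (8, 9) with distance 1.0

The closest pair is (9, 9) and (8, 9) with Euclidean distance 1.0. For 5 points, brute-force pairwise comparison is shown above. For large n, the divide-and-conquer algorithm (sort by x, recurse on halves, check the dividing strip) achieves O(n log n).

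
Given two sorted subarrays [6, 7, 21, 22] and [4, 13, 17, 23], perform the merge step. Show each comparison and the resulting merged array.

Merging process:

Compare 6 vs 4: take 4 from right. Merged: [4]
Compare 6 vs 13: take 6 from left. Merged: [4, 6]
Compare 7 vs 13: take 7 from left. Merged: [4, 6, 7]
Compare 21 vs 13: take 13 from right. Merged: [4, 6, 7, 13]
Compare 21 vs 17: take 17 from right. Merged: [4, 6, 7, 13, 17]
Compare 21 vs 23: take 21 from left. Merged: [4, 6, 7, 13, 17, 21]
Compare 22 vs 23: take 22 from left. Merged: [4, 6, 7, 13, 17, 21, 22]
Append remaining from right: [23]. Merged: [4, 6, 7, 13, 17, 21, 22, 23]

Final merged array: [4, 6, 7, 13, 17, 21, 22, 23]
Total comparisons: 7

The merged array is [4, 6, 7, 13, 17, 21, 22, 23], requiring 7 comparisons. The merge step runs in O(n) time where n is the total number of elements.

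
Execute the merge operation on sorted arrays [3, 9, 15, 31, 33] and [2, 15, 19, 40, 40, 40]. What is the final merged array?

Merging process:

Compare 3 vs 2: take 2 from right. Merged: [2]
Compare 3 vs 15: take 3 from left. Merged: [2, 3]
Compare 9 vs 15: take 9 from left. Merged: [2, 3, 9]
Compare 15 vs 15: take 15 from left. Merged: [2, 3, 9, 15]
Compare 31 vs 15: take 15 from right. Merged: [2, 3, 9, 15, 15]
Compare 31 vs 19: take 19 from right. Merged: [2, 3, 9, 15, 15, 19]
Compare 31 vs 40: take 31 from left. Merged: [2, 3, 9, 15, 15, 19, 31]
Compare 33 vs 40: take 33 from left. Merged: [2, 3, 9, 15, 15, 19, 31, 33]
Append remaining from right: [40, 40, 40]. Merged: [2, 3, 9, 15, 15, 19, 31, 33, 40, 40, 40]

Final merged array: [2, 3, 9, 15, 15, 19, 31, 33, 40, 40, 40]
Total comparisons: 8

The merged array is [2, 3, 9, 15, 15, 19, 31, 33, 40, 40, 40], requiring 8 comparisons. The merge step runs in O(n) time where n is the total number of elements.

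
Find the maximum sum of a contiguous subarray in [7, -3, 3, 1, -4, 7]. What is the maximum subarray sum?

Using Kadane's algorithm on [7, -3, 3, 1, -4, 7]:

Scanning through the array:
Position 1 (value -3): max_ending_here = 4, max_so_far = 7
Position 2 (value 3): max_ending_here = 7, max_so_far = 7
Position 3 (value 1): max_ending_here = 8, max_so_far = 8
Position 4 (value -4): max_ending_here = 4, max_so_far = 8
Position 5 (value 7): max_ending_here = 11, max_so_far = 11

Maximum subarray: [7, -3, 3, 1, -4, 7]
Maximum sum: 11

The maximum subarray is [7, -3, 3, 1, -4, 7] with sum 11. This subarray runs from index 0 to index 5.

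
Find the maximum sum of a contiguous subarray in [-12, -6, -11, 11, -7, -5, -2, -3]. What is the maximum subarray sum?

Using Kadane's algorithm on [-12, -6, -11, 11, -7, -5, -2, -3]:

Scanning through the array:
Position 1 (value -6): max_ending_here = -6, max_so_far = -6
Position 2 (value -11): max_ending_here = -11, max_so_far = -6
Position 3 (value 11): max_ending_here = 11, max_so_far = 11
Position 4 (value -7): max_ending_here = 4, max_so_far = 11
Position 5 (value -5): max_ending_here = -1, max_so_far = 11
Position 6 (value -2): max_ending_here = -2, max_so_far = 11
Position 7 (value -3): max_ending_here = -3, max_so_far = 11

Maximum subarray: [11]
Maximum sum: 11

The maximum subarray is [11] with sum 11. This subarray runs from index 3 to index 3.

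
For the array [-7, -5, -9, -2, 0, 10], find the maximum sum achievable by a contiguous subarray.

Using Kadane's algorithm on [-7, -5, -9, -2, 0, 10]:

Scanning through the array:
Position 1 (value -5): max_ending_here = -5, max_so_far = -5
Position 2 (value -9): max_ending_here = -9, max_so_far = -5
Position 3 (value -2): max_ending_here = -2, max_so_far = -2
Position 4 (value 0): max_ending_here = 0, max_so_far = 0
Position 5 (value 10): max_ending_here = 10, max_so_far = 10

Maximum subarray: [0, 10]
Maximum sum: 10

The maximum subarray is [0, 10] with sum 10. This subarray runs from index 4 to index 5.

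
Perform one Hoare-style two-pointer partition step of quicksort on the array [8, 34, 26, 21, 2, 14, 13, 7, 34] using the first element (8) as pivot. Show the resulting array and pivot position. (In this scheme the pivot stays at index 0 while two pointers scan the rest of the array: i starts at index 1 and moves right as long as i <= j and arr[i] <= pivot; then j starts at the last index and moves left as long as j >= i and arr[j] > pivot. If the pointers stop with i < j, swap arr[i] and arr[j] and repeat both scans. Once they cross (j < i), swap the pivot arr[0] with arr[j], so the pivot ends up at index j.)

Hoare-style two-pointer partition with pivot = 8:

Initial array: [8, 34, 26, 21, 2, 14, 13, 7, 34]

Pointers start at i = 1, j = 8.
i stops at index 1 (arr[1]=34 > 8), j stops at index 7 (arr[7]=7 <= 8): swap arr[1] and arr[7], array becomes [8, 7, 26, 21, 2, 14, 13, 34, 34]
i stops at index 2 (arr[2]=26 > 8), j stops at index 4 (arr[4]=2 <= 8): swap arr[2] and arr[4], array becomes [8, 7, 2, 21, 26, 14, 13, 34, 34]
i ends at 3, j ends at 2: the pointers have crossed (j < i), so scanning stops.

Swap pivot arr[0] with arr[2] to place pivot at position 2: [2, 7, 8, 21, 26, 14, 13, 34, 34]
Pivot position: 2

After partitioning with pivot 8, the array becomes [2, 7, 8, 21, 26, 14, 13, 34, 34]. The pivot is placed at index 2. All elements to the left of the pivot are <= 8, and all elements to the right are > 8.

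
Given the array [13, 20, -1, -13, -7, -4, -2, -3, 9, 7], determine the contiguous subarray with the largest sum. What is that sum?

Using Kadane's algorithm on [13, 20, -1, -13, -7, -4, -2, -3, 9, 7]:

Scanning through the array:
Position 1 (value 20): max_ending_here = 33, max_so_far = 33
Position 2 (value -1): max_ending_here = 32, max_so_far = 33
Position 3 (value -13): max_ending_here = 19, max_so_far = 33
Position 4 (value -7): max_ending_here = 12, max_so_far = 33
Position 5 (value -4): max_ending_here = 8, max_so_far = 33
Position 6 (value -2): max_ending_here = 6, max_so_far = 33
Position 7 (value -3): max_ending_here = 3, max_so_far = 33
Position 8 (value 9): max_ending_here = 12, max_so_far = 33
Position 9 (value 7): max_ending_here = 19, max_so_far = 33

Maximum subarray: [13, 20]
Maximum sum: 33

The maximum subarray is [13, 20] with sum 33. This subarray runs from index 0 to index 1.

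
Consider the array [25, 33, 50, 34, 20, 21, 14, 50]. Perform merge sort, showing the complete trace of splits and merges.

Merge sort trace:

Split: [25, 33, 50, 34, 20, 21, 14, 50] -> [25, 33, 50, 34] and [20, 21, 14, 50]
  Split: [25, 33, 50, 34] -> [25, 33] and [50, 34]
    Split: [25, 33] -> [25] and [33]
    Merge: [25] + [33] -> [25, 33]
    Split: [50, 34] -> [50] and [34]
    Merge: [50] + [34] -> [34, 50]
  Merge: [25, 33] + [34, 50] -> [25, 33, 34, 50]
  Split: [20, 21, 14, 50] -> [20, 21] and [14, 50]
    Split: [20, 21] -> [20] and [21]
    Merge: [20] + [21] -> [20, 21]
    Split: [14, 50] -> [14] and [50]
    Merge: [14] + [50] -> [14, 50]
  Merge: [20, 21] + [14, 50] -> [14, 20, 21, 50]
Merge: [25, 33, 34, 50] + [14, 20, 21, 50] -> [14, 20, 21, 25, 33, 34, 50, 50]

Final sorted array: [14, 20, 21, 25, 33, 34, 50, 50]

The merge sort proceeds by recursively splitting the array and merging sorted halves.
After all merges, the sorted array is [14, 20, 21, 25, 33, 34, 50, 50].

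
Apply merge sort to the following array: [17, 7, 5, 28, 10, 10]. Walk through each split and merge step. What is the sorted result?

Merge sort trace:

Split: [17, 7, 5, 28, 10, 10] -> [17, 7, 5] and [28, 10, 10]
  Split: [17, 7, 5] -> [17] and [7, 5]
    Split: [7, 5] -> [7] and [5]
    Merge: [7] + [5] -> [5, 7]
  Merge: [17] + [5, 7] -> [5, 7, 17]
  Split: [28, 10, 10] -> [28] and [10, 10]
    Split: [10, 10] -> [10] and [10]
    Merge: [10] + [10] -> [10, 10]
  Merge: [28] + [10, 10] -> [10, 10, 28]
Merge: [5, 7, 17] + [10, 10, 28] -> [5, 7, 10, 10, 17, 28]

Final sorted array: [5, 7, 10, 10, 17, 28]

The merge sort proceeds by recursively splitting the array and merging sorted halves.
After all merges, the sorted array is [5, 7, 10, 10, 17, 28].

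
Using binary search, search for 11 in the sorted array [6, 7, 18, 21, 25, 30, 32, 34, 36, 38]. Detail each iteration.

Binary search for 11 in [6, 7, 18, 21, 25, 30, 32, 34, 36, 38]:

lo=0, hi=9, mid=4, arr[mid]=25 -> 25 > 11, search left half
lo=0, hi=3, mid=1, arr[mid]=7 -> 7 < 11, search right half
lo=2, hi=3, mid=2, arr[mid]=18 -> 18 > 11, search left half
lo=2 > hi=1, target 11 not found

Binary search determines that 11 is not in the array after 3 comparisons. The search space was exhausted without finding the target.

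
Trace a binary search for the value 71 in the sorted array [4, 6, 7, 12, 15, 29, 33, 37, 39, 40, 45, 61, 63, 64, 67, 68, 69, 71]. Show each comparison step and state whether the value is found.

Binary search for 71 in [4, 6, 7, 12, 15, 29, 33, 37, 39, 40, 45, 61, 63, 64, 67, 68, 69, 71]:

lo=0, hi=17, mid=8, arr[mid]=39 -> 39 < 71, search right half
lo=9, hi=17, mid=13, arr[mid]=64 -> 64 < 71, search right half
lo=14, hi=17, mid=15, arr[mid]=68 -> 68 < 71, search right half
lo=16, hi=17, mid=16, arr[mid]=69 -> 69 < 71, search right half
lo=17, hi=17, mid=17, arr[mid]=71 -> Found target at index 17!

Binary search finds 71 at index 17 after 5 comparisons. The search repeatedly halves the search space by comparing with the middle element.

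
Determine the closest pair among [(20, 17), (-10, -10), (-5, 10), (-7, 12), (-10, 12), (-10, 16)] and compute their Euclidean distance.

Computing all pairwise distances among 6 points:

d((20, 17), (-10, -10)) = 40.3609
d((20, 17), (-5, 10)) = 25.9615
d((20, 17), (-7, 12)) = 27.4591
d((20, 17), (-10, 12)) = 30.4138
d((20, 17), (-10, 16)) = 30.0167
d((-10, -10), (-5, 10)) = 20.6155
d((-10, -10), (-7, 12)) = 22.2036
d((-10, -10), (-10, 12)) = 22.0
d((-10, -10), (-10, 16)) = 26.0
d((-5, 10), (-7, 12)) = 2.8284 <-- minimum
d((-5, 10), (-10, 12)) = 5.3852
d((-5, 10), (-10, 16)) = 7.8102
d((-7, 12), (-10, 12)) = 3.0
d((-7, 12), (-10, 16)) = 5.0
d((-10, 12), (-10, 16)) = 4.0

Closest pair: (-5, 10) and (-7, 12) with distance 2.8284

The closest pair is (-5, 10) and (-7, 12) with Euclidean distance 2.8284. For 6 points, brute-force pairwise comparison is shown above. For large n, the divide-and-conquer algorithm (sort by x, recurse on halves, check the dividing strip) achieves O(n log n).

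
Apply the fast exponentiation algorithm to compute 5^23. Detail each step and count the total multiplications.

Computing 5^23 by squaring (build up from 5^1; each line after the first costs one multiplication):

5^1 = 5
5^2 = (5^1)^2 = 5^2 = 25
5^4 = (5^2)^2 = 25^2 = 625
5^5 = 5 * 5^4 = 5 * 625 = 3125
5^10 = (5^5)^2 = 3125^2 = 9765625
5^11 = 5 * 5^10 = 5 * 9765625 = 48828125
5^22 = (5^11)^2 = 48828125^2 = 2384185791015625
5^23 = 5 * 5^22 = 5 * 2384185791015625 = 11920928955078125

Result: 11920928955078125
Multiplications needed: 7 (7 lines after 5^1)

5^23 = 11920928955078125. Using exponentiation by squaring, this requires 7 multiplications. The key idea: if the exponent is even, square the half-power; if odd, multiply by the base once.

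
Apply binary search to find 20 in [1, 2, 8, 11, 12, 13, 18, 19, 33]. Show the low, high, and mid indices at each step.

Binary search for 20 in [1, 2, 8, 11, 12, 13, 18, 19, 33]:

lo=0, hi=8, mid=4, arr[mid]=12 -> 12 < 20, search right half
lo=5, hi=8, mid=6, arr[mid]=18 -> 18 < 20, search right half
lo=7, hi=8, mid=7, arr[mid]=19 -> 19 < 20, search right half
lo=8, hi=8, mid=8, arr[mid]=33 -> 33 > 20, search left half
lo=8 > hi=7, target 20 not found

Binary search determines that 20 is not in the array after 4 comparisons. The search space was exhausted without finding the target.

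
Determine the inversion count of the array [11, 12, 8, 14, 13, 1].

Finding inversions in [11, 12, 8, 14, 13, 1]:

(0, 2): arr[0]=11 > arr[2]=8
(0, 5): arr[0]=11 > arr[5]=1
(1, 2): arr[1]=12 > arr[2]=8
(1, 5): arr[1]=12 > arr[5]=1
(2, 5): arr[2]=8 > arr[5]=1
(3, 4): arr[3]=14 > arr[4]=13
(3, 5): arr[3]=14 > arr[5]=1
(4, 5): arr[4]=13 > arr[5]=1

Total inversions: 8

The array has 8 inversion(s): (0,2), (0,5), (1,2), (1,5), (2,5), (3,4), (3,5), (4,5). Each pair (i,j) satisfies i < j and arr[i] > arr[j].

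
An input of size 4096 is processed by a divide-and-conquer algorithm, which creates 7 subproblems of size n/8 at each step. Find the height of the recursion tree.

For divide and conquer with division factor 8:

Problem sizes at each level:
Level 0: 4096
Level 1: 512
Level 2: 64
Level 3: 8
Level 4: 1

The root is level 0 and the size-1 base case is level 4 (the tree spans levels 0 through 4, i.e. 5 levels counting the root), so the depth is the number of divisions: log_8(4096) = 4

The recursion tree depth is log_8(4096) = 4. At each level, the problem size is divided by 8, so it takes 4 divisions to reduce to a base case of size 1. The algorithm makes 7 recursive calls at each level.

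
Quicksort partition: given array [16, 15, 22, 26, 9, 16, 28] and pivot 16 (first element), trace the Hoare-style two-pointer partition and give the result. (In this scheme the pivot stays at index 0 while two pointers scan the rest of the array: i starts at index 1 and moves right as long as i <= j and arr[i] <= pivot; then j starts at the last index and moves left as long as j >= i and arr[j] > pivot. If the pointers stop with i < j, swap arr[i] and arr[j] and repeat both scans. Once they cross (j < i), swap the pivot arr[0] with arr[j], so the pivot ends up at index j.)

Hoare-style two-pointer partition with pivot = 16:

Initial array: [16, 15, 22, 26, 9, 16, 28]

Pointers start at i = 1, j = 6.
i stops at index 2 (arr[2]=22 > 16), j stops at index 5 (arr[5]=16 <= 16): swap arr[2] and arr[5], array becomes [16, 15, 16, 26, 9, 22, 28]
i stops at index 3 (arr[3]=26 > 16), j stops at index 4 (arr[4]=9 <= 16): swap arr[3] and arr[4], array becomes [16, 15, 16, 9, 26, 22, 28]
i ends at 4, j ends at 3: the pointers have crossed (j < i), so scanning stops.

Swap pivot arr[0] with arr[3] to place pivot at position 3: [9, 15, 16, 16, 26, 22, 28]
Pivot position: 3

After partitioning with pivot 16, the array becomes [9, 15, 16, 16, 26, 22, 28]. The pivot is placed at index 3. All elements to the left of the pivot are <= 16, and all elements to the right are > 16.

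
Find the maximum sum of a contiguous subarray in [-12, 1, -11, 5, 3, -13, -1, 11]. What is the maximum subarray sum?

Using Kadane's algorithm on [-12, 1, -11, 5, 3, -13, -1, 11]:

Scanning through the array:
Position 1 (value 1): max_ending_here = 1, max_so_far = 1
Position 2 (value -11): max_ending_here = -10, max_so_far = 1
Position 3 (value 5): max_ending_here = 5, max_so_far = 5
Position 4 (value 3): max_ending_here = 8, max_so_far = 8
Position 5 (value -13): max_ending_here = -5, max_so_far = 8
Position 6 (value -1): max_ending_here = -1, max_so_far = 8
Position 7 (value 11): max_ending_here = 11, max_so_far = 11

Maximum subarray: [11]
Maximum sum: 11

The maximum subarray is [11] with sum 11. This subarray runs from index 7 to index 7.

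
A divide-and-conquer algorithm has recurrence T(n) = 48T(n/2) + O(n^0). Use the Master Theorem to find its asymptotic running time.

Master Theorem for T(n) = 48T(n/2) + O(n^0):

a = 48, b = 2, c = 0
log_b(a) = log_2(48) = 5.5850

Case 1: c = 0 < log_2(48) = 5.5850
T(n) = O(n^(log_2 48))

For T(n) = 48T(n/2) + O(n^0): log_2(48) = 5.5850. This is Case 1 of the Master Theorem (c < log_b(a), work dominated by leaves), giving O(n^(log_2 48)).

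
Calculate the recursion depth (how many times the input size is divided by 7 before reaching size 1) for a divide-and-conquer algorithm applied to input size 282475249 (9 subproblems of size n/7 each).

For divide and conquer with division factor 7:

Problem sizes at each level:
Level 0: 282475249
Level 1: 40353607
Level 2: 5764801
Level 3: 823543
Level 4: 117649
Level 5: 16807
Level 6: 2401
Level 7: 343
Level 8: 49
Level 9: 7
Level 10: 1

The root is level 0 and the size-1 base case is level 10 (the tree spans levels 0 through 10, i.e. 11 levels counting the root), so the depth is the number of divisions: log_7(282475249) = 10

The recursion tree depth is log_7(282475249) = 10. At each level, the problem size is divided by 7, so it takes 10 divisions to reduce to a base case of size 1. The algorithm makes 9 recursive calls at each level.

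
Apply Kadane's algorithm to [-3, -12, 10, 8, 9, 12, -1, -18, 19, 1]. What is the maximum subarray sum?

Using Kadane's algorithm on [-3, -12, 10, 8, 9, 12, -1, -18, 19, 1]:

Scanning through the array:
Position 1 (value -12): max_ending_here = -12, max_so_far = -3
Position 2 (value 10): max_ending_here = 10, max_so_far = 10
Position 3 (value 8): max_ending_here = 18, max_so_far = 18
Position 4 (value 9): max_ending_here = 27, max_so_far = 27
Position 5 (value 12): max_ending_here = 39, max_so_far = 39
Position 6 (value -1): max_ending_here = 38, max_so_far = 39
Position 7 (value -18): max_ending_here = 20, max_so_far = 39
Position 8 (value 19): max_ending_here = 39, max_so_far = 39
Position 9 (value 1): max_ending_here = 40, max_so_far = 40

Maximum subarray: [10, 8, 9, 12, -1, -18, 19, 1]
Maximum sum: 40

The maximum subarray is [10, 8, 9, 12, -1, -18, 19, 1] with sum 40. This subarray runs from index 2 to index 9.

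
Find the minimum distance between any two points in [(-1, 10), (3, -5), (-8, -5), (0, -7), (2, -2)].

Computing all pairwise distances among 5 points:

d((-1, 10), (3, -5)) = 15.5242
d((-1, 10), (-8, -5)) = 16.5529
d((-1, 10), (0, -7)) = 17.0294
d((-1, 10), (2, -2)) = 12.3693
d((3, -5), (-8, -5)) = 11.0
d((3, -5), (0, -7)) = 3.6056
d((3, -5), (2, -2)) = 3.1623 <-- minimum
d((-8, -5), (0, -7)) = 8.2462
d((-8, -5), (2, -2)) = 10.4403
d((0, -7), (2, -2)) = 5.3852

Closest pair: (3, -5) and (2, -2) with distance 3.1623

The closest pair is (3, -5) and (2, -2) with Euclidean distance 3.1623. For 5 points, brute-force pairwise comparison is shown above. For large n, the divide-and-conquer algorithm (sort by x, recurse on halves, check the dividing strip) achieves O(n log n).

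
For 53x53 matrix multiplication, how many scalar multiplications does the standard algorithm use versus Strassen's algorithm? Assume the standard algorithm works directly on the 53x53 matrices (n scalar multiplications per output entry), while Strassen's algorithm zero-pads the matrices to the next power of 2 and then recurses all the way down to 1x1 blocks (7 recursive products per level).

Matrix multiplication for 53x53 matrices:

Strassen's algorithm requires power-of-2 dimensions. Pad 53x53 to 64x64 (next power of 2).

Standard algorithm: 53^3 = 148877 multiplications
Strassen's algorithm: 7^(log2(64)) = 7^6 = 117649 multiplications
Savings: 148877 - 117649 = 31228 multiplications

Standard: 148877 multiplications (53^3). Strassen: 117649 multiplications (7^6, after padding to 64x64). Strassen reduces 8 recursive multiplications to 7 at each level.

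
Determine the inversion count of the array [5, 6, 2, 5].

Finding inversions in [5, 6, 2, 5]:

(0, 2): arr[0]=5 > arr[2]=2
(1, 2): arr[1]=6 > arr[2]=2
(1, 3): arr[1]=6 > arr[3]=5

Total inversions: 3

The array has 3 inversion(s): (0,2), (1,2), (1,3). Each pair (i,j) satisfies i < j and arr[i] > arr[j].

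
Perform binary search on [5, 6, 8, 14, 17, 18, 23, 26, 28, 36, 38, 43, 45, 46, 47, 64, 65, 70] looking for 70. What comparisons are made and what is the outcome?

Binary search for 70 in [5, 6, 8, 14, 17, 18, 23, 26, 28, 36, 38, 43, 45, 46, 47, 64, 65, 70]:

lo=0, hi=17, mid=8, arr[mid]=28 -> 28 < 70, search right half
lo=9, hi=17, mid=13, arr[mid]=46 -> 46 < 70, search right half
lo=14, hi=17, mid=15, arr[mid]=64 -> 64 < 70, search right half
lo=16, hi=17, mid=16, arr[mid]=65 -> 65 < 70, search right half
lo=17, hi=17, mid=17, arr[mid]=70 -> Found target at index 17!

Binary search finds 70 at index 17 after 5 comparisons. The search repeatedly halves the search space by comparing with the middle element.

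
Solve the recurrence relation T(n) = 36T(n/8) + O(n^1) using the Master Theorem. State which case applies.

Master Theorem for T(n) = 36T(n/8) + O(n^1):

a = 36, b = 8, c = 1
log_b(a) = log_8(36) = 1.7233

Case 1: c = 1 < log_8(36) = 1.7233
T(n) = O(n^(log_8 36))

For T(n) = 36T(n/8) + O(n^1): log_8(36) = 1.7233. This is Case 1 of the Master Theorem (c < log_b(a), work dominated by leaves), giving O(n^(log_8 36)).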